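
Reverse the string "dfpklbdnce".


Input: dfpklbdnce
Reading characters right to left:
  Position 9: 'e'
  Position 8: 'c'
  Position 7: 'n'
  Position 6: 'd'
  Position 5: 'b'
  Position 4: 'l'
  Position 3: 'k'
  Position 2: 'p'
  Position 1: 'f'
  Position 0: 'd'
Reversed: ecndblkpfd

ecndblkpfd


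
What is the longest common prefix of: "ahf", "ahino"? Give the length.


Words: ahf, ahino
  Position 0: all 'a' => match
  Position 1: all 'h' => match
  Position 2: ('f', 'i') => mismatch, stop
LCP = "ah" (length 2)

2


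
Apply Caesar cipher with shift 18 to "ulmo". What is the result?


Caesar cipher: shift "ulmo" by 18
  'u' (pos 20) + 18 = pos 12 = 'm'
  'l' (pos 11) + 18 = pos 3 = 'd'
  'm' (pos 12) + 18 = pos 4 = 'e'
  'o' (pos 14) + 18 = pos 6 = 'g'
Result: mdeg

mdeg


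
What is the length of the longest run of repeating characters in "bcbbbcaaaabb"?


Input: "bcbbbcaaaabb"
Scanning for longest run:
  Position 1 ('c'): new char, reset run to 1
  Position 2 ('b'): new char, reset run to 1
  Position 3 ('b'): continues run of 'b', length=2
  Position 4 ('b'): continues run of 'b', length=3
  Position 5 ('c'): new char, reset run to 1
  Position 6 ('a'): new char, reset run to 1
  Position 7 ('a'): continues run of 'a', length=2
  Position 8 ('a'): continues run of 'a', length=3
  Position 9 ('a'): continues run of 'a', length=4
  Position 10 ('b'): new char, reset run to 1
  Position 11 ('b'): continues run of 'b', length=2
Longest run: 'a' with length 4

4


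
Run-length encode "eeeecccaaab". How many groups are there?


Input: eeeecccaaab
Scanning for consecutive runs:
  Group 1: 'e' x 4 (positions 0-3)
  Group 2: 'c' x 3 (positions 4-6)
  Group 3: 'a' x 3 (positions 7-9)
  Group 4: 'b' x 1 (positions 10-10)
Total groups: 4

4


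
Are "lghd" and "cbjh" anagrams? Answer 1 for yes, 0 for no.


Strings: "lghd", "cbjh"
Sorted first:  dghl
Sorted second: bchj
Differ at position 0: 'd' vs 'b' => not anagrams

0


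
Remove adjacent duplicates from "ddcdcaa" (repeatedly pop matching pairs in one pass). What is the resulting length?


Input: ddcdcaa
Stack-based adjacent duplicate removal:
  Read 'd': push. Stack: d
  Read 'd': matches stack top 'd' => pop. Stack: (empty)
  Read 'c': push. Stack: c
  Read 'd': push. Stack: cd
  Read 'c': push. Stack: cdc
  Read 'a': push. Stack: cdca
  Read 'a': matches stack top 'a' => pop. Stack: cdc
Final stack: "cdc" (length 3)

3


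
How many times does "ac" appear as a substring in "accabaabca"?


Searching for "ac" in "accabaabca"
Scanning each position:
  Position 0: "ac" => MATCH
  Position 1: "cc" => no
  Position 2: "ca" => no
  Position 3: "ab" => no
  Position 4: "ba" => no
  Position 5: "aa" => no
  Position 6: "ab" => no
  Position 7: "bc" => no
  Position 8: "ca" => no
Total occurrences: 1

1


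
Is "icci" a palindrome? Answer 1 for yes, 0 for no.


Input: icci
Reversed: icci
  Compare pos 0 ('i') with pos 3 ('i'): match
  Compare pos 1 ('c') with pos 2 ('c'): match
Result: palindrome

1


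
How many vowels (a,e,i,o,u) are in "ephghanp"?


Input: ephghanp
Checking each character:
  'e' at position 0: vowel (running total: 1)
  'p' at position 1: consonant
  'h' at position 2: consonant
  'g' at position 3: consonant
  'h' at position 4: consonant
  'a' at position 5: vowel (running total: 2)
  'n' at position 6: consonant
  'p' at position 7: consonant
Total vowels: 2

2


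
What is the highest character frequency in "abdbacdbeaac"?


Input: abdbacdbeaac
Character counts:
  'a': 4
  'b': 3
  'c': 2
  'd': 2
  'e': 1
Maximum frequency: 4

4


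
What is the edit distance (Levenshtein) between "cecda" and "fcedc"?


Computing edit distance: "cecda" -> "fcedc"
DP table:
           f    c    e    d    c
      0    1    2    3    4    5
  c   1    1    1    2    3    4
  e   2    2    2    1    2    3
  c   3    3    2    2    2    2
  d   4    4    3    3    2    3
  a   5    5    4    4    3    3
Edit distance = dp[5][5] = 3

3


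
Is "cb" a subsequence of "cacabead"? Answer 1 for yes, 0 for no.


Check if "cb" is a subsequence of "cacabead"
Greedy scan:
  Position 0 ('c'): matches sub[0] = 'c'
  Position 1 ('a'): no match needed
  Position 2 ('c'): no match needed
  Position 3 ('a'): no match needed
  Position 4 ('b'): matches sub[1] = 'b'
  Position 5 ('e'): no match needed
  Position 6 ('a'): no match needed
  Position 7 ('d'): no match needed
All 2 characters matched => is a subsequence

1


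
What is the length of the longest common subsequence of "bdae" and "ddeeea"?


LCS of "bdae" and "ddeeea"
DP table:
           d    d    e    e    e    a
      0    0    0    0    0    0    0
  b   0    0    0    0    0    0    0
  d   0    1    1    1    1    1    1
  a   0    1    1    1    1    1    2
  e   0    1    1    2    2    2    2
LCS length = dp[4][6] = 2

2


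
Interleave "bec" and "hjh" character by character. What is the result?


Interleaving "bec" and "hjh":
  Position 0: 'b' from first, 'h' from second => "bh"
  Position 1: 'e' from first, 'j' from second => "ej"
  Position 2: 'c' from first, 'h' from second => "ch"
Result: bhejch

bhejch


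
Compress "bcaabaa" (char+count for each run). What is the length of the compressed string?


Input: bcaabaa
Runs:
  'b' x 1 => "b1"
  'c' x 1 => "c1"
  'a' x 2 => "a2"
  'b' x 1 => "b1"
  'a' x 2 => "a2"
Compressed: "b1c1a2b1a2"
Compressed length: 10

10


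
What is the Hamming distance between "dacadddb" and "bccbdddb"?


Comparing "dacadddb" and "bccbdddb" position by position:
  Position 0: 'd' vs 'b' => differ
  Position 1: 'a' vs 'c' => differ
  Position 2: 'c' vs 'c' => same
  Position 3: 'a' vs 'b' => differ
  Position 4: 'd' vs 'd' => same
  Position 5: 'd' vs 'd' => same
  Position 6: 'd' vs 'd' => same
  Position 7: 'b' vs 'b' => same
Total differences (Hamming distance): 3

3


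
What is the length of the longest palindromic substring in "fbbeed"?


Input: "fbbeed"
Checking substrings for palindromes:
  [1:3] "bb" (len 2) => palindrome
  [3:5] "ee" (len 2) => palindrome
Longest palindromic substring: "bb" with length 2

2


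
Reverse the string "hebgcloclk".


Input: hebgcloclk
Reading characters right to left:
  Position 9: 'k'
  Position 8: 'l'
  Position 7: 'c'
  Position 6: 'o'
  Position 5: 'l'
  Position 4: 'c'
  Position 3: 'g'
  Position 2: 'b'
  Position 1: 'e'
  Position 0: 'h'
Reversed: klcolcgbeh

klcolcgbeh


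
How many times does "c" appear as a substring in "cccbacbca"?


Searching for "c" in "cccbacbca"
Scanning each position:
  Position 0: "c" => MATCH
  Position 1: "c" => MATCH
  Position 2: "c" => MATCH
  Position 3: "b" => no
  Position 4: "a" => no
  Position 5: "c" => MATCH
  Position 6: "b" => no
  Position 7: "c" => MATCH
  Position 8: "a" => no
Total occurrences: 5

5


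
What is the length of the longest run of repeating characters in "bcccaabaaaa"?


Input: "bcccaabaaaa"
Scanning for longest run:
  Position 1 ('c'): new char, reset run to 1
  Position 2 ('c'): continues run of 'c', length=2
  Position 3 ('c'): continues run of 'c', length=3
  Position 4 ('a'): new char, reset run to 1
  Position 5 ('a'): continues run of 'a', length=2
  Position 6 ('b'): new char, reset run to 1
  Position 7 ('a'): new char, reset run to 1
  Position 8 ('a'): continues run of 'a', length=2
  Position 9 ('a'): continues run of 'a', length=3
  Position 10 ('a'): continues run of 'a', length=4
Longest run: 'a' with length 4

4


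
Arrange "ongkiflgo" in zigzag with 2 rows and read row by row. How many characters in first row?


Zigzag "ongkiflgo" into 2 rows:
Placing characters:
  'o' => row 0
  'n' => row 1
  'g' => row 0
  'k' => row 1
  'i' => row 0
  'f' => row 1
  'l' => row 0
  'g' => row 1
  'o' => row 0
Rows:
  Row 0: "ogilo"
  Row 1: "nkfg"
First row length: 5

5


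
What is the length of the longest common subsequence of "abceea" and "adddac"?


LCS of "abceea" and "adddac"
DP table:
           a    d    d    d    a    c
      0    0    0    0    0    0    0
  a   0    1    1    1    1    1    1
  b   0    1    1    1    1    1    1
  c   0    1    1    1    1    1    2
  e   0    1    1    1    1    1    2
  e   0    1    1    1    1    1    2
  a   0    1    1    1    1    2    2
LCS length = dp[6][6] = 2

2


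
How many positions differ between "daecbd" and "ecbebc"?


Comparing "daecbd" and "ecbebc" position by position:
  Position 0: 'd' vs 'e' => DIFFER
  Position 1: 'a' vs 'c' => DIFFER
  Position 2: 'e' vs 'b' => DIFFER
  Position 3: 'c' vs 'e' => DIFFER
  Position 4: 'b' vs 'b' => same
  Position 5: 'd' vs 'c' => DIFFER
Positions that differ: 5

5


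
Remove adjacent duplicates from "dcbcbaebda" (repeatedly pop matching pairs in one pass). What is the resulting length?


Input: dcbcbaebda
Stack-based adjacent duplicate removal:
  Read 'd': push. Stack: d
  Read 'c': push. Stack: dc
  Read 'b': push. Stack: dcb
  Read 'c': push. Stack: dcbc
  Read 'b': push. Stack: dcbcb
  Read 'a': push. Stack: dcbcba
  Read 'e': push. Stack: dcbcbae
  Read 'b': push. Stack: dcbcbaeb
  Read 'd': push. Stack: dcbcbaebd
  Read 'a': push. Stack: dcbcbaebda
Final stack: "dcbcbaebda" (length 10)

10


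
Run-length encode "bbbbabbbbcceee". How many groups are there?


Input: bbbbabbbbcceee
Scanning for consecutive runs:
  Group 1: 'b' x 4 (positions 0-3)
  Group 2: 'a' x 1 (positions 4-4)
  Group 3: 'b' x 4 (positions 5-8)
  Group 4: 'c' x 2 (positions 9-10)
  Group 5: 'e' x 3 (positions 11-13)
Total groups: 5

5


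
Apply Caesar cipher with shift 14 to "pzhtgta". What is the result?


Caesar cipher: shift "pzhtgta" by 14
  'p' (pos 15) + 14 = pos 3 = 'd'
  'z' (pos 25) + 14 = pos 13 = 'n'
  'h' (pos 7) + 14 = pos 21 = 'v'
  't' (pos 19) + 14 = pos 7 = 'h'
  'g' (pos 6) + 14 = pos 20 = 'u'
  't' (pos 19) + 14 = pos 7 = 'h'
  'a' (pos 0) + 14 = pos 14 = 'o'
Result: dnvhuho

dnvhuho


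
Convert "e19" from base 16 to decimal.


Input: "e19" in base 16
Positional expansion:
  Digit 'e' (value 14) x 16^2 = 3584
  Digit '1' (value 1) x 16^1 = 16
  Digit '9' (value 9) x 16^0 = 9
Sum = 3609

3609


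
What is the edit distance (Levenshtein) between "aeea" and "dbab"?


Computing edit distance: "aeea" -> "dbab"
DP table:
           d    b    a    b
      0    1    2    3    4
  a   1    1    2    2    3
  e   2    2    2    3    3
  e   3    3    3    3    4
  a   4    4    4    3    4
Edit distance = dp[4][4] = 4

4


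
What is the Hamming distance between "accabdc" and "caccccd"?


Comparing "accabdc" and "caccccd" position by position:
  Position 0: 'a' vs 'c' => differ
  Position 1: 'c' vs 'a' => differ
  Position 2: 'c' vs 'c' => same
  Position 3: 'a' vs 'c' => differ
  Position 4: 'b' vs 'c' => differ
  Position 5: 'd' vs 'c' => differ
  Position 6: 'c' vs 'd' => differ
Total differences (Hamming distance): 6

6


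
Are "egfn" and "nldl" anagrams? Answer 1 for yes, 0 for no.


Strings: "egfn", "nldl"
Sorted first:  efgn
Sorted second: dlln
Differ at position 0: 'e' vs 'd' => not anagrams

0


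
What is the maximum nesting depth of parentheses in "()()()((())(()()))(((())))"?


Input: "()()()((())(()()))(((())))"
Tracking depth:
  Position 0 '(': depth becomes 1
  Position 1 ')': depth becomes 0
  Position 2 '(': depth becomes 1
  Position 3 ')': depth becomes 0
  Position 4 '(': depth becomes 1
  Position 5 ')': depth becomes 0
  Position 6 '(': depth becomes 1
  Position 7 '(': depth becomes 2
  Position 8 '(': depth becomes 3
  Position 9 ')': depth becomes 2
  Position 10 ')': depth becomes 1
  Position 11 '(': depth becomes 2
  Position 12 '(': depth becomes 3
  Position 13 ')': depth becomes 2
  Position 14 '(': depth becomes 3
  Position 15 ')': depth becomes 2
  Position 16 ')': depth becomes 1
  Position 17 ')': depth becomes 0
  Position 18 '(': depth becomes 1
  Position 19 '(': depth becomes 2
  Position 20 '(': depth becomes 3
  Position 21 '(': depth becomes 4
  Position 22 ')': depth becomes 3
  Position 23 ')': depth becomes 2
  Position 24 ')': depth becomes 1
  Position 25 ')': depth becomes 0
Maximum depth reached: 4

4


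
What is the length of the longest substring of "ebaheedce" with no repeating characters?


Input: "ebaheedce"
Sliding window (track last position of each char):
  Position 0 ('e'): window [0,0] length 1 -- new best
  Position 1 ('b'): window [0,1] length 2 -- new best
  Position 2 ('a'): window [0,2] length 3 -- new best
  Position 3 ('h'): window [0,3] length 4 -- new best
  Position 4 ('e'): repeat (last at 0), move window start to 1
  Position 4 ('e'): window [1,4] length 4
  Position 5 ('e'): repeat (last at 4), move window start to 5
  Position 5 ('e'): window [5,5] length 1
  Position 6 ('d'): window [5,6] length 2
  Position 7 ('c'): window [5,7] length 3
  Position 8 ('e'): repeat (last at 5), move window start to 6
  Position 8 ('e'): window [6,8] length 3
Longest substring with no repeats: "ebah" with length 4

4


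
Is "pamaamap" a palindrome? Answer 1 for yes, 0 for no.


Input: pamaamap
Reversed: pamaamap
  Compare pos 0 ('p') with pos 7 ('p'): match
  Compare pos 1 ('a') with pos 6 ('a'): match
  Compare pos 2 ('m') with pos 5 ('m'): match
  Compare pos 3 ('a') with pos 4 ('a'): match
Result: palindrome

1


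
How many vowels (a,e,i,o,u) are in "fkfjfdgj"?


Input: fkfjfdgj
Checking each character:
  'f' at position 0: consonant
  'k' at position 1: consonant
  'f' at position 2: consonant
  'j' at position 3: consonant
  'f' at position 4: consonant
  'd' at position 5: consonant
  'g' at position 6: consonant
  'j' at position 7: consonant
Total vowels: 0

0


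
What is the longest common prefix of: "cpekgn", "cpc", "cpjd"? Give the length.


Words: cpekgn, cpc, cpjd
  Position 0: all 'c' => match
  Position 1: all 'p' => match
  Position 2: ('e', 'c', 'j') => mismatch, stop
LCP = "cp" (length 2)

2


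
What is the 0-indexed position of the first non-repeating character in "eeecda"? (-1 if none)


Input: eeecda
Character frequencies:
  'a': 1
  'c': 1
  'd': 1
  'e': 3
Scanning left to right for freq == 1:
  Position 0 ('e'): freq=3, skip
  Position 1 ('e'): freq=3, skip
  Position 2 ('e'): freq=3, skip
  Position 3 ('c'): unique! => answer = 3

3


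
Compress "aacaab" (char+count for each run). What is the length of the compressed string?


Input: aacaab
Runs:
  'a' x 2 => "a2"
  'c' x 1 => "c1"
  'a' x 2 => "a2"
  'b' x 1 => "b1"
Compressed: "a2c1a2b1"
Compressed length: 8

8


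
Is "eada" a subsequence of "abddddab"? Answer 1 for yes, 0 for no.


Check if "eada" is a subsequence of "abddddab"
Greedy scan:
  Position 0 ('a'): no match needed
  Position 1 ('b'): no match needed
  Position 2 ('d'): no match needed
  Position 3 ('d'): no match needed
  Position 4 ('d'): no match needed
  Position 5 ('d'): no match needed
  Position 6 ('a'): no match needed
  Position 7 ('b'): no match needed
Only matched 0/4 characters => not a subsequence

0


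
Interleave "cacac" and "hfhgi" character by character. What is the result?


Interleaving "cacac" and "hfhgi":
  Position 0: 'c' from first, 'h' from second => "ch"
  Position 1: 'a' from first, 'f' from second => "af"
  Position 2: 'c' from first, 'h' from second => "ch"
  Position 3: 'a' from first, 'g' from second => "ag"
  Position 4: 'c' from first, 'i' from second => "ci"
Result: chafchagci

chafchagci


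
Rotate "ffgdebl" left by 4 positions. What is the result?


Input: "ffgdebl", rotate left by 4
First 4 characters: "ffgd"
Remaining characters: "ebl"
Concatenate remaining + first: "ebl" + "ffgd" = "eblffgd"

eblffgd


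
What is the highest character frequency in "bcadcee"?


Input: bcadcee
Character counts:
  'a': 1
  'b': 1
  'c': 2
  'd': 1
  'e': 2
Maximum frequency: 2

2


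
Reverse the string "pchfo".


Input: pchfo
Reading characters right to left:
  Position 4: 'o'
  Position 3: 'f'
  Position 2: 'h'
  Position 1: 'c'
  Position 0: 'p'
Reversed: ofhcp

ofhcp


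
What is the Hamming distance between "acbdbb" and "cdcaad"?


Comparing "acbdbb" and "cdcaad" position by position:
  Position 0: 'a' vs 'c' => differ
  Position 1: 'c' vs 'd' => differ
  Position 2: 'b' vs 'c' => differ
  Position 3: 'd' vs 'a' => differ
  Position 4: 'b' vs 'a' => differ
  Position 5: 'b' vs 'd' => differ
Total differences (Hamming distance): 6

6


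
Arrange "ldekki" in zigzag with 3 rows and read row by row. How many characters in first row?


Zigzag "ldekki" into 3 rows:
Placing characters:
  'l' => row 0
  'd' => row 1
  'e' => row 2
  'k' => row 1
  'k' => row 0
  'i' => row 1
Rows:
  Row 0: "lk"
  Row 1: "dki"
  Row 2: "e"
First row length: 2

2


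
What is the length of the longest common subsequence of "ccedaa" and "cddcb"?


LCS of "ccedaa" and "cddcb"
DP table:
           c    d    d    c    b
      0    0    0    0    0    0
  c   0    1    1    1    1    1
  c   0    1    1    1    2    2
  e   0    1    1    1    2    2
  d   0    1    2    2    2    2
  a   0    1    2    2    2    2
  a   0    1    2    2    2    2
LCS length = dp[6][5] = 2

2


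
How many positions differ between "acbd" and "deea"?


Comparing "acbd" and "deea" position by position:
  Position 0: 'a' vs 'd' => DIFFER
  Position 1: 'c' vs 'e' => DIFFER
  Position 2: 'b' vs 'e' => DIFFER
  Position 3: 'd' vs 'a' => DIFFER
Positions that differ: 4

4


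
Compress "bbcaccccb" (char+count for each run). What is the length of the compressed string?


Input: bbcaccccb
Runs:
  'b' x 2 => "b2"
  'c' x 1 => "c1"
  'a' x 1 => "a1"
  'c' x 4 => "c4"
  'b' x 1 => "b1"
Compressed: "b2c1a1c4b1"
Compressed length: 10

10


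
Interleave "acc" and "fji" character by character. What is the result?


Interleaving "acc" and "fji":
  Position 0: 'a' from first, 'f' from second => "af"
  Position 1: 'c' from first, 'j' from second => "cj"
  Position 2: 'c' from first, 'i' from second => "ci"
Result: afcjci

afcjci


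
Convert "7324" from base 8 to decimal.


Input: "7324" in base 8
Positional expansion:
  Digit '7' (value 7) x 8^3 = 3584
  Digit '3' (value 3) x 8^2 = 192
  Digit '2' (value 2) x 8^1 = 16
  Digit '4' (value 4) x 8^0 = 4
Sum = 3796

3796


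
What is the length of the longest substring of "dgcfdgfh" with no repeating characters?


Input: "dgcfdgfh"
Sliding window (track last position of each char):
  Position 0 ('d'): window [0,0] length 1 -- new best
  Position 1 ('g'): window [0,1] length 2 -- new best
  Position 2 ('c'): window [0,2] length 3 -- new best
  Position 3 ('f'): window [0,3] length 4 -- new best
  Position 4 ('d'): repeat (last at 0), move window start to 1
  Position 4 ('d'): window [1,4] length 4
  Position 5 ('g'): repeat (last at 1), move window start to 2
  Position 5 ('g'): window [2,5] length 4
  Position 6 ('f'): repeat (last at 3), move window start to 4
  Position 6 ('f'): window [4,6] length 3
  Position 7 ('h'): window [4,7] length 4
Longest substring with no repeats: "dgcf" with length 4

4


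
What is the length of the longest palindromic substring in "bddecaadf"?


Input: "bddecaadf"
Checking substrings for palindromes:
  [1:3] "dd" (len 2) => palindrome
  [5:7] "aa" (len 2) => palindrome
Longest palindromic substring: "dd" with length 2

2


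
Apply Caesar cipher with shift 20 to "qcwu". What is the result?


Caesar cipher: shift "qcwu" by 20
  'q' (pos 16) + 20 = pos 10 = 'k'
  'c' (pos 2) + 20 = pos 22 = 'w'
  'w' (pos 22) + 20 = pos 16 = 'q'
  'u' (pos 20) + 20 = pos 14 = 'o'
Result: kwqo

kwqo


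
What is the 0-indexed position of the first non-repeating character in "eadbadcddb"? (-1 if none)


Input: eadbadcddb
Character frequencies:
  'a': 2
  'b': 2
  'c': 1
  'd': 4
  'e': 1
Scanning left to right for freq == 1:
  Position 0 ('e'): unique! => answer = 0

0


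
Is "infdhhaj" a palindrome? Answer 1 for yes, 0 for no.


Input: infdhhaj
Reversed: jahhdfni
  Compare pos 0 ('i') with pos 7 ('j'): MISMATCH
  Compare pos 1 ('n') with pos 6 ('a'): MISMATCH
  Compare pos 2 ('f') with pos 5 ('h'): MISMATCH
  Compare pos 3 ('d') with pos 4 ('h'): MISMATCH
Result: not a palindrome

0


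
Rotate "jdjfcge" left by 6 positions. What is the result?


Input: "jdjfcge", rotate left by 6
First 6 characters: "jdjfcg"
Remaining characters: "e"
Concatenate remaining + first: "e" + "jdjfcg" = "ejdjfcg"

ejdjfcg


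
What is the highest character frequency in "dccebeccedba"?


Input: dccebeccedba
Character counts:
  'a': 1
  'b': 2
  'c': 4
  'd': 2
  'e': 3
Maximum frequency: 4

4


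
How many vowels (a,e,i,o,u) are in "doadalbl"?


Input: doadalbl
Checking each character:
  'd' at position 0: consonant
  'o' at position 1: vowel (running total: 1)
  'a' at position 2: vowel (running total: 2)
  'd' at position 3: consonant
  'a' at position 4: vowel (running total: 3)
  'l' at position 5: consonant
  'b' at position 6: consonant
  'l' at position 7: consonant
Total vowels: 3

3


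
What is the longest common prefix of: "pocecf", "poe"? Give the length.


Words: pocecf, poe
  Position 0: all 'p' => match
  Position 1: all 'o' => match
  Position 2: ('c', 'e') => mismatch, stop
LCP = "po" (length 2)

2


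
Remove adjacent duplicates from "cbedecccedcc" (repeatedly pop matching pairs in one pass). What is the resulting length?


Input: cbedecccedcc
Stack-based adjacent duplicate removal:
  Read 'c': push. Stack: c
  Read 'b': push. Stack: cb
  Read 'e': push. Stack: cbe
  Read 'd': push. Stack: cbed
  Read 'e': push. Stack: cbede
  Read 'c': push. Stack: cbedec
  Read 'c': matches stack top 'c' => pop. Stack: cbede
  Read 'c': push. Stack: cbedec
  Read 'e': push. Stack: cbedece
  Read 'd': push. Stack: cbedeced
  Read 'c': push. Stack: cbedecedc
  Read 'c': matches stack top 'c' => pop. Stack: cbedeced
Final stack: "cbedeced" (length 8)

8


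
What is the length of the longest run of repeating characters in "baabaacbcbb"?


Input: "baabaacbcbb"
Scanning for longest run:
  Position 1 ('a'): new char, reset run to 1
  Position 2 ('a'): continues run of 'a', length=2
  Position 3 ('b'): new char, reset run to 1
  Position 4 ('a'): new char, reset run to 1
  Position 5 ('a'): continues run of 'a', length=2
  Position 6 ('c'): new char, reset run to 1
  Position 7 ('b'): new char, reset run to 1
  Position 8 ('c'): new char, reset run to 1
  Position 9 ('b'): new char, reset run to 1
  Position 10 ('b'): continues run of 'b', length=2
Longest run: 'a' with length 2

2


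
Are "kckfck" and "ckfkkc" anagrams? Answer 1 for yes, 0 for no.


Strings: "kckfck", "ckfkkc"
Sorted first:  ccfkkk
Sorted second: ccfkkk
Sorted forms match => anagrams

1


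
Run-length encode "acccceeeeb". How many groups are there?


Input: acccceeeeb
Scanning for consecutive runs:
  Group 1: 'a' x 1 (positions 0-0)
  Group 2: 'c' x 4 (positions 1-4)
  Group 3: 'e' x 4 (positions 5-8)
  Group 4: 'b' x 1 (positions 9-9)
Total groups: 4

4


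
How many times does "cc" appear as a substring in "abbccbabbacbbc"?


Searching for "cc" in "abbccbabbacbbc"
Scanning each position:
  Position 0: "ab" => no
  Position 1: "bb" => no
  Position 2: "bc" => no
  Position 3: "cc" => MATCH
  Position 4: "cb" => no
  Position 5: "ba" => no
  Position 6: "ab" => no
  Position 7: "bb" => no
  Position 8: "ba" => no
  Position 9: "ac" => no
  Position 10: "cb" => no
  Position 11: "bb" => no
  Position 12: "bc" => no
Total occurrences: 1

1


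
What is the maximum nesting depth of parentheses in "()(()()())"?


Input: "()(()()())"
Tracking depth:
  Position 0 '(': depth becomes 1
  Position 1 ')': depth becomes 0
  Position 2 '(': depth becomes 1
  Position 3 '(': depth becomes 2
  Position 4 ')': depth becomes 1
  Position 5 '(': depth becomes 2
  Position 6 ')': depth becomes 1
  Position 7 '(': depth becomes 2
  Position 8 ')': depth becomes 1
  Position 9 ')': depth becomes 0
Maximum depth reached: 2

2


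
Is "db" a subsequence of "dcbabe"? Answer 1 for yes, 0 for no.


Check if "db" is a subsequence of "dcbabe"
Greedy scan:
  Position 0 ('d'): matches sub[0] = 'd'
  Position 1 ('c'): no match needed
  Position 2 ('b'): matches sub[1] = 'b'
  Position 3 ('a'): no match needed
  Position 4 ('b'): no match needed
  Position 5 ('e'): no match needed
All 2 characters matched => is a subsequence

1


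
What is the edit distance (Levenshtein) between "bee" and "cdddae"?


Computing edit distance: "bee" -> "cdddae"
DP table:
           c    d    d    d    a    e
      0    1    2    3    4    5    6
  b   1    1    2    3    4    5    6
  e   2    2    2    3    4    5    5
  e   3    3    3    3    4    5    5
Edit distance = dp[3][6] = 5

5


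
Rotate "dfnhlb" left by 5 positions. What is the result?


Input: "dfnhlb", rotate left by 5
First 5 characters: "dfnhl"
Remaining characters: "b"
Concatenate remaining + first: "b" + "dfnhl" = "bdfnhl"

bdfnhl


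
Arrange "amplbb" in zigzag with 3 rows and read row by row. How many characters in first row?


Zigzag "amplbb" into 3 rows:
Placing characters:
  'a' => row 0
  'm' => row 1
  'p' => row 2
  'l' => row 1
  'b' => row 0
  'b' => row 1
Rows:
  Row 0: "ab"
  Row 1: "mlb"
  Row 2: "p"
First row length: 2

2


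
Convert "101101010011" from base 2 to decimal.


Input: "101101010011" in base 2
Positional expansion:
  Digit '1' (value 1) x 2^11 = 2048
  Digit '0' (value 0) x 2^10 = 0
  Digit '1' (value 1) x 2^9 = 512
  Digit '1' (value 1) x 2^8 = 256
  Digit '0' (value 0) x 2^7 = 0
  Digit '1' (value 1) x 2^6 = 64
  Digit '0' (value 0) x 2^5 = 0
  Digit '1' (value 1) x 2^4 = 16
  Digit '0' (value 0) x 2^3 = 0
  Digit '0' (value 0) x 2^2 = 0
  Digit '1' (value 1) x 2^1 = 2
  Digit '1' (value 1) x 2^0 = 1
Sum = 2899

2899


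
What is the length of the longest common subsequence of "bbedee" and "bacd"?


LCS of "bbedee" and "bacd"
DP table:
           b    a    c    d
      0    0    0    0    0
  b   0    1    1    1    1
  b   0    1    1    1    1
  e   0    1    1    1    1
  d   0    1    1    1    2
  e   0    1    1    1    2
  e   0    1    1    1    2
LCS length = dp[6][4] = 2

2


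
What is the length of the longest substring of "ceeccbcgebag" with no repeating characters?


Input: "ceeccbcgebag"
Sliding window (track last position of each char):
  Position 0 ('c'): window [0,0] length 1 -- new best
  Position 1 ('e'): window [0,1] length 2 -- new best
  Position 2 ('e'): repeat (last at 1), move window start to 2
  Position 2 ('e'): window [2,2] length 1
  Position 3 ('c'): window [2,3] length 2
  Position 4 ('c'): repeat (last at 3), move window start to 4
  Position 4 ('c'): window [4,4] length 1
  Position 5 ('b'): window [4,5] length 2
  Position 6 ('c'): repeat (last at 4), move window start to 5
  Position 6 ('c'): window [5,6] length 2
  Position 7 ('g'): window [5,7] length 3 -- new best
  Position 8 ('e'): window [5,8] length 4 -- new best
  Position 9 ('b'): repeat (last at 5), move window start to 6
  Position 9 ('b'): window [6,9] length 4
  Position 10 ('a'): window [6,10] length 5 -- new best
  Position 11 ('g'): repeat (last at 7), move window start to 8
  Position 11 ('g'): window [8,11] length 4
Longest substring with no repeats: "cgeba" with length 5

5


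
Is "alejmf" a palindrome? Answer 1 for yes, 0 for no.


Input: alejmf
Reversed: fmjela
  Compare pos 0 ('a') with pos 5 ('f'): MISMATCH
  Compare pos 1 ('l') with pos 4 ('m'): MISMATCH
  Compare pos 2 ('e') with pos 3 ('j'): MISMATCH
Result: not a palindrome

0


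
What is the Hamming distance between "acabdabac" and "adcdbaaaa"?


Comparing "acabdabac" and "adcdbaaaa" position by position:
  Position 0: 'a' vs 'a' => same
  Position 1: 'c' vs 'd' => differ
  Position 2: 'a' vs 'c' => differ
  Position 3: 'b' vs 'd' => differ
  Position 4: 'd' vs 'b' => differ
  Position 5: 'a' vs 'a' => same
  Position 6: 'b' vs 'a' => differ
  Position 7: 'a' vs 'a' => same
  Position 8: 'c' vs 'a' => differ
Total differences (Hamming distance): 6

6


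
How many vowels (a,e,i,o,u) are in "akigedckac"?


Input: akigedckac
Checking each character:
  'a' at position 0: vowel (running total: 1)
  'k' at position 1: consonant
  'i' at position 2: vowel (running total: 2)
  'g' at position 3: consonant
  'e' at position 4: vowel (running total: 3)
  'd' at position 5: consonant
  'c' at position 6: consonant
  'k' at position 7: consonant
  'a' at position 8: vowel (running total: 4)
  'c' at position 9: consonant
Total vowels: 4

4


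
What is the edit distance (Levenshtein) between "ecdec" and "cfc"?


Computing edit distance: "ecdec" -> "cfc"
DP table:
           c    f    c
      0    1    2    3
  e   1    1    2    3
  c   2    1    2    2
  d   3    2    2    3
  e   4    3    3    3
  c   5    4    4    3
Edit distance = dp[5][3] = 3

3


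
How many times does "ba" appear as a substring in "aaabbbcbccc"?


Searching for "ba" in "aaabbbcbccc"
Scanning each position:
  Position 0: "aa" => no
  Position 1: "aa" => no
  Position 2: "ab" => no
  Position 3: "bb" => no
  Position 4: "bb" => no
  Position 5: "bc" => no
  Position 6: "cb" => no
  Position 7: "bc" => no
  Position 8: "cc" => no
  Position 9: "cc" => no
Total occurrences: 0

0


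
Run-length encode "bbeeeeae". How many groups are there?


Input: bbeeeeae
Scanning for consecutive runs:
  Group 1: 'b' x 2 (positions 0-1)
  Group 2: 'e' x 4 (positions 2-5)
  Group 3: 'a' x 1 (positions 6-6)
  Group 4: 'e' x 1 (positions 7-7)
Total groups: 4

4


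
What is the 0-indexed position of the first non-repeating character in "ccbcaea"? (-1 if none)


Input: ccbcaea
Character frequencies:
  'a': 2
  'b': 1
  'c': 3
  'e': 1
Scanning left to right for freq == 1:
  Position 0 ('c'): freq=3, skip
  Position 1 ('c'): freq=3, skip
  Position 2 ('b'): unique! => answer = 2

2


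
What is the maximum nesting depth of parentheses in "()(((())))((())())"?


Input: "()(((())))((())())"
Tracking depth:
  Position 0 '(': depth becomes 1
  Position 1 ')': depth becomes 0
  Position 2 '(': depth becomes 1
  Position 3 '(': depth becomes 2
  Position 4 '(': depth becomes 3
  Position 5 '(': depth becomes 4
  Position 6 ')': depth becomes 3
  Position 7 ')': depth becomes 2
  Position 8 ')': depth becomes 1
  Position 9 ')': depth becomes 0
  Position 10 '(': depth becomes 1
  Position 11 '(': depth becomes 2
  Position 12 '(': depth becomes 3
  Position 13 ')': depth becomes 2
  Position 14 ')': depth becomes 1
  Position 15 '(': depth becomes 2
  Position 16 ')': depth becomes 1
  Position 17 ')': depth becomes 0
Maximum depth reached: 4

4


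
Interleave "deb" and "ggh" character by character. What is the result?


Interleaving "deb" and "ggh":
  Position 0: 'd' from first, 'g' from second => "dg"
  Position 1: 'e' from first, 'g' from second => "eg"
  Position 2: 'b' from first, 'h' from second => "bh"
Result: dgegbh

dgegbh


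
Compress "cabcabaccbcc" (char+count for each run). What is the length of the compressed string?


Input: cabcabaccbcc
Runs:
  'c' x 1 => "c1"
  'a' x 1 => "a1"
  'b' x 1 => "b1"
  'c' x 1 => "c1"
  'a' x 1 => "a1"
  'b' x 1 => "b1"
  'a' x 1 => "a1"
  'c' x 2 => "c2"
  'b' x 1 => "b1"
  'c' x 2 => "c2"
Compressed: "c1a1b1c1a1b1a1c2b1c2"
Compressed length: 20

20


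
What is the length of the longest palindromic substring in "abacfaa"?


Input: "abacfaa"
Checking substrings for palindromes:
  [0:3] "aba" (len 3) => palindrome
  [5:7] "aa" (len 2) => palindrome
Longest palindromic substring: "aba" with length 3

3


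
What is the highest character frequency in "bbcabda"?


Input: bbcabda
Character counts:
  'a': 2
  'b': 3
  'c': 1
  'd': 1
Maximum frequency: 3

3


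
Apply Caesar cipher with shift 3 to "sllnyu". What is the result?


Caesar cipher: shift "sllnyu" by 3
  's' (pos 18) + 3 = pos 21 = 'v'
  'l' (pos 11) + 3 = pos 14 = 'o'
  'l' (pos 11) + 3 = pos 14 = 'o'
  'n' (pos 13) + 3 = pos 16 = 'q'
  'y' (pos 24) + 3 = pos 1 = 'b'
  'u' (pos 20) + 3 = pos 23 = 'x'
Result: vooqbx

vooqbx


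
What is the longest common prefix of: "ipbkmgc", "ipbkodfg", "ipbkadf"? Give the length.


Words: ipbkmgc, ipbkodfg, ipbkadf
  Position 0: all 'i' => match
  Position 1: all 'p' => match
  Position 2: all 'b' => match
  Position 3: all 'k' => match
  Position 4: ('m', 'o', 'a') => mismatch, stop
LCP = "ipbk" (length 4)

4


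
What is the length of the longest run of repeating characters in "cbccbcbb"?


Input: "cbccbcbb"
Scanning for longest run:
  Position 1 ('b'): new char, reset run to 1
  Position 2 ('c'): new char, reset run to 1
  Position 3 ('c'): continues run of 'c', length=2
  Position 4 ('b'): new char, reset run to 1
  Position 5 ('c'): new char, reset run to 1
  Position 6 ('b'): new char, reset run to 1
  Position 7 ('b'): continues run of 'b', length=2
Longest run: 'c' with length 2

2


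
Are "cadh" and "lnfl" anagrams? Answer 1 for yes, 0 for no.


Strings: "cadh", "lnfl"
Sorted first:  acdh
Sorted second: flln
Differ at position 0: 'a' vs 'f' => not anagrams

0


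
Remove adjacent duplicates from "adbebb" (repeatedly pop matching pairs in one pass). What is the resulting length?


Input: adbebb
Stack-based adjacent duplicate removal:
  Read 'a': push. Stack: a
  Read 'd': push. Stack: ad
  Read 'b': push. Stack: adb
  Read 'e': push. Stack: adbe
  Read 'b': push. Stack: adbeb
  Read 'b': matches stack top 'b' => pop. Stack: adbe
Final stack: "adbe" (length 4)

4


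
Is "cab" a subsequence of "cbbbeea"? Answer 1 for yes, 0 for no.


Check if "cab" is a subsequence of "cbbbeea"
Greedy scan:
  Position 0 ('c'): matches sub[0] = 'c'
  Position 1 ('b'): no match needed
  Position 2 ('b'): no match needed
  Position 3 ('b'): no match needed
  Position 4 ('e'): no match needed
  Position 5 ('e'): no match needed
  Position 6 ('a'): matches sub[1] = 'a'
Only matched 2/3 characters => not a subsequence

0


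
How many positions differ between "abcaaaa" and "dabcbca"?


Comparing "abcaaaa" and "dabcbca" position by position:
  Position 0: 'a' vs 'd' => DIFFER
  Position 1: 'b' vs 'a' => DIFFER
  Position 2: 'c' vs 'b' => DIFFER
  Position 3: 'a' vs 'c' => DIFFER
  Position 4: 'a' vs 'b' => DIFFER
  Position 5: 'a' vs 'c' => DIFFER
  Position 6: 'a' vs 'a' => same
Positions that differ: 6

6


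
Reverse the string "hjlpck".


Input: hjlpck
Reading characters right to left:
  Position 5: 'k'
  Position 4: 'c'
  Position 3: 'p'
  Position 2: 'l'
  Position 1: 'j'
  Position 0: 'h'
Reversed: kcpljh

kcpljh


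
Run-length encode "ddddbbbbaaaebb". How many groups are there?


Input: ddddbbbbaaaebb
Scanning for consecutive runs:
  Group 1: 'd' x 4 (positions 0-3)
  Group 2: 'b' x 4 (positions 4-7)
  Group 3: 'a' x 3 (positions 8-10)
  Group 4: 'e' x 1 (positions 11-11)
  Group 5: 'b' x 2 (positions 12-13)
Total groups: 5

5


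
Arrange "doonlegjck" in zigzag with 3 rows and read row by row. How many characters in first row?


Zigzag "doonlegjck" into 3 rows:
Placing characters:
  'd' => row 0
  'o' => row 1
  'o' => row 2
  'n' => row 1
  'l' => row 0
  'e' => row 1
  'g' => row 2
  'j' => row 1
  'c' => row 0
  'k' => row 1
Rows:
  Row 0: "dlc"
  Row 1: "onejk"
  Row 2: "og"
First row length: 3

3


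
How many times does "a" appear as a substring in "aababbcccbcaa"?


Searching for "a" in "aababbcccbcaa"
Scanning each position:
  Position 0: "a" => MATCH
  Position 1: "a" => MATCH
  Position 2: "b" => no
  Position 3: "a" => MATCH
  Position 4: "b" => no
  Position 5: "b" => no
  Position 6: "c" => no
  Position 7: "c" => no
  Position 8: "c" => no
  Position 9: "b" => no
  Position 10: "c" => no
  Position 11: "a" => MATCH
  Position 12: "a" => MATCH
Total occurrences: 5

5


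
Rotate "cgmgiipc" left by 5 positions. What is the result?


Input: "cgmgiipc", rotate left by 5
First 5 characters: "cgmgi"
Remaining characters: "ipc"
Concatenate remaining + first: "ipc" + "cgmgi" = "ipccgmgi"

ipccgmgi


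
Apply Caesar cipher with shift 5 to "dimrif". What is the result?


Caesar cipher: shift "dimrif" by 5
  'd' (pos 3) + 5 = pos 8 = 'i'
  'i' (pos 8) + 5 = pos 13 = 'n'
  'm' (pos 12) + 5 = pos 17 = 'r'
  'r' (pos 17) + 5 = pos 22 = 'w'
  'i' (pos 8) + 5 = pos 13 = 'n'
  'f' (pos 5) + 5 = pos 10 = 'k'
Result: inrwnk

inrwnk


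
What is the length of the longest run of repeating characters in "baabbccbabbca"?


Input: "baabbccbabbca"
Scanning for longest run:
  Position 1 ('a'): new char, reset run to 1
  Position 2 ('a'): continues run of 'a', length=2
  Position 3 ('b'): new char, reset run to 1
  Position 4 ('b'): continues run of 'b', length=2
  Position 5 ('c'): new char, reset run to 1
  Position 6 ('c'): continues run of 'c', length=2
  Position 7 ('b'): new char, reset run to 1
  Position 8 ('a'): new char, reset run to 1
  Position 9 ('b'): new char, reset run to 1
  Position 10 ('b'): continues run of 'b', length=2
  Position 11 ('c'): new char, reset run to 1
  Position 12 ('a'): new char, reset run to 1
Longest run: 'a' with length 2

2


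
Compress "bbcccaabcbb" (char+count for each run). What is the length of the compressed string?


Input: bbcccaabcbb
Runs:
  'b' x 2 => "b2"
  'c' x 3 => "c3"
  'a' x 2 => "a2"
  'b' x 1 => "b1"
  'c' x 1 => "c1"
  'b' x 2 => "b2"
Compressed: "b2c3a2b1c1b2"
Compressed length: 12

12


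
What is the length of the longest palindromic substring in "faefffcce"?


Input: "faefffcce"
Checking substrings for palindromes:
  [3:6] "fff" (len 3) => palindrome
  [3:5] "ff" (len 2) => palindrome
  [4:6] "ff" (len 2) => palindrome
  [6:8] "cc" (len 2) => palindrome
Longest palindromic substring: "fff" with length 3

3


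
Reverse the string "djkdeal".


Input: djkdeal
Reading characters right to left:
  Position 6: 'l'
  Position 5: 'a'
  Position 4: 'e'
  Position 3: 'd'
  Position 2: 'k'
  Position 1: 'j'
  Position 0: 'd'
Reversed: laedkjd

laedkjd


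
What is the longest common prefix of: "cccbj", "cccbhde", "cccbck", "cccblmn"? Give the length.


Words: cccbj, cccbhde, cccbck, cccblmn
  Position 0: all 'c' => match
  Position 1: all 'c' => match
  Position 2: all 'c' => match
  Position 3: all 'b' => match
  Position 4: ('j', 'h', 'c', 'l') => mismatch, stop
LCP = "cccb" (length 4)

4


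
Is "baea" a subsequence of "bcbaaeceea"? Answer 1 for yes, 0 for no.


Check if "baea" is a subsequence of "bcbaaeceea"
Greedy scan:
  Position 0 ('b'): matches sub[0] = 'b'
  Position 1 ('c'): no match needed
  Position 2 ('b'): no match needed
  Position 3 ('a'): matches sub[1] = 'a'
  Position 4 ('a'): no match needed
  Position 5 ('e'): matches sub[2] = 'e'
  Position 6 ('c'): no match needed
  Position 7 ('e'): no match needed
  Position 8 ('e'): no match needed
  Position 9 ('a'): matches sub[3] = 'a'
All 4 characters matched => is a subsequence

1


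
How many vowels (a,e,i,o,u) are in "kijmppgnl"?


Input: kijmppgnl
Checking each character:
  'k' at position 0: consonant
  'i' at position 1: vowel (running total: 1)
  'j' at position 2: consonant
  'm' at position 3: consonant
  'p' at position 4: consonant
  'p' at position 5: consonant
  'g' at position 6: consonant
  'n' at position 7: consonant
  'l' at position 8: consonant
Total vowels: 1

1


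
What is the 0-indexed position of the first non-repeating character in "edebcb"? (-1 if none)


Input: edebcb
Character frequencies:
  'b': 2
  'c': 1
  'd': 1
  'e': 2
Scanning left to right for freq == 1:
  Position 0 ('e'): freq=2, skip
  Position 1 ('d'): unique! => answer = 1

1


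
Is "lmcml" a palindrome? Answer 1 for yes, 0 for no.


Input: lmcml
Reversed: lmcml
  Compare pos 0 ('l') with pos 4 ('l'): match
  Compare pos 1 ('m') with pos 3 ('m'): match
Result: palindrome

1


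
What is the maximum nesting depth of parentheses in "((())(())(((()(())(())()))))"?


Input: "((())(())(((()(())(())()))))"
Tracking depth:
  Position 0 '(': depth becomes 1
  Position 1 '(': depth becomes 2
  Position 2 '(': depth becomes 3
  Position 3 ')': depth becomes 2
  Position 4 ')': depth becomes 1
  Position 5 '(': depth becomes 2
  Position 6 '(': depth becomes 3
  Position 7 ')': depth becomes 2
  Position 8 ')': depth becomes 1
  Position 9 '(': depth becomes 2
  Position 10 '(': depth becomes 3
  Position 11 '(': depth becomes 4
  Position 12 '(': depth becomes 5
  Position 13 ')': depth becomes 4
  Position 14 '(': depth becomes 5
  Position 15 '(': depth becomes 6
  Position 16 ')': depth becomes 5
  Position 17 ')': depth becomes 4
  Position 18 '(': depth becomes 5
  Position 19 '(': depth becomes 6
  Position 20 ')': depth becomes 5
  Position 21 ')': depth becomes 4
  Position 22 '(': depth becomes 5
  Position 23 ')': depth becomes 4
  Position 24 ')': depth becomes 3
  Position 25 ')': depth becomes 2
  Position 26 ')': depth becomes 1
  Position 27 ')': depth becomes 0
Maximum depth reached: 6

6
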